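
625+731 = 1356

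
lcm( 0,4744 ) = 0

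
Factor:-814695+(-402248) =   -  1216943=-7^1*13^1*43^1*311^1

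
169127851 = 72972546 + 96155305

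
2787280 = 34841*80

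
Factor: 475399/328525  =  5^( - 2)*17^( - 1)*19^1*131^1*191^1*773^( - 1)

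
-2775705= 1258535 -4034240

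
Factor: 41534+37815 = 79349^1 =79349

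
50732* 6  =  304392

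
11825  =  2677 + 9148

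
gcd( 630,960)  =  30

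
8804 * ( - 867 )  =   -7633068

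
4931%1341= 908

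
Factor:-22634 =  - 2^1 * 11317^1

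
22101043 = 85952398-63851355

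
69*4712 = 325128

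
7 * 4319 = 30233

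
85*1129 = 95965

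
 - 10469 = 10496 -20965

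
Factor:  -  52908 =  - 2^2*3^1*4409^1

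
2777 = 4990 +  - 2213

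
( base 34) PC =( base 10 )862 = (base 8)1536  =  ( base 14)458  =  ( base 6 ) 3554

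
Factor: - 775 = - 5^2*31^1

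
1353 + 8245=9598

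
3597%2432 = 1165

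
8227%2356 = 1159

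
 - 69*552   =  -38088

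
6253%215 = 18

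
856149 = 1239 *691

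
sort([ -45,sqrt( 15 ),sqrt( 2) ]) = [-45, sqrt ( 2),sqrt(15) ]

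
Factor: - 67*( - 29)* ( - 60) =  - 116580 = - 2^2*3^1*5^1*29^1*67^1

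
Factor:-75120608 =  - 2^5*167^1*14057^1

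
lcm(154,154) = 154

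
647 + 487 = 1134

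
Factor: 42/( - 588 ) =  - 1/14 = -2^( - 1)*7^( - 1)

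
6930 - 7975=-1045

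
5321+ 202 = 5523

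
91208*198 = 18059184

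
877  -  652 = 225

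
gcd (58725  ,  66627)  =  9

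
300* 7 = 2100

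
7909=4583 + 3326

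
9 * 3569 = 32121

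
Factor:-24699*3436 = - 2^2*3^1*859^1*8233^1 = - 84865764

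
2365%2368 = 2365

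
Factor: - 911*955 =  - 870005 = -5^1*191^1 * 911^1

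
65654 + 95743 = 161397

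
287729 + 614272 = 902001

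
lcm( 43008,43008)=43008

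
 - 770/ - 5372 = 385/2686 = 0.14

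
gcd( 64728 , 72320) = 8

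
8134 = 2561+5573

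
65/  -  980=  - 13/196 = - 0.07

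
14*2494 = 34916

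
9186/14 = 4593/7 = 656.14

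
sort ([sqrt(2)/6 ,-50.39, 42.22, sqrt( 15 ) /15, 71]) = [ - 50.39,sqrt( 2 ) /6 , sqrt( 15 ) /15 , 42.22, 71 ]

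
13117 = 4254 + 8863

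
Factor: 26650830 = 2^1*3^1*5^1*888361^1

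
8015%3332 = 1351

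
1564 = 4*391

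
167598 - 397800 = - 230202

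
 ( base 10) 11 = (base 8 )13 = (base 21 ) b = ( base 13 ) b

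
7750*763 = 5913250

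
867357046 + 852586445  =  1719943491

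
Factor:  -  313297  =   - 313297^1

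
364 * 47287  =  17212468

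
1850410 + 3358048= 5208458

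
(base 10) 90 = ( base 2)1011010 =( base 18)50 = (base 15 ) 60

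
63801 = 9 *7089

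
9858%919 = 668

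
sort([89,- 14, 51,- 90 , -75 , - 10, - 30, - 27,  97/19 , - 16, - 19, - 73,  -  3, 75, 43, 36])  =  [ -90 , - 75,-73, - 30 ,  -  27, - 19, -16,  -  14, - 10, - 3,97/19, 36,43,51 , 75, 89]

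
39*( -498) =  - 19422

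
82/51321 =82/51321 = 0.00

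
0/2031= 0 = 0.00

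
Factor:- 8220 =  - 2^2*3^1 * 5^1 * 137^1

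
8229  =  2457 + 5772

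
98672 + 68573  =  167245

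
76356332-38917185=37439147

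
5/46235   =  1/9247 = 0.00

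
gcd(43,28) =1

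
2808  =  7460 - 4652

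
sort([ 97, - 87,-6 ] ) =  [-87,-6, 97]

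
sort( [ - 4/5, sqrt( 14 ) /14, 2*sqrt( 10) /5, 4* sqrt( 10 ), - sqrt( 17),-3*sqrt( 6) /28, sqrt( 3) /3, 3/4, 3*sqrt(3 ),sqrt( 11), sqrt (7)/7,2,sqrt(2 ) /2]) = [- sqrt(17 ),-4/5,-3 * sqrt( 6)/28,  sqrt(14 ) /14, sqrt(7)/7,  sqrt (3)/3, sqrt( 2)/2, 3/4,2*sqrt( 10)/5, 2,sqrt( 11),3 *sqrt( 3), 4*sqrt(10 ) ]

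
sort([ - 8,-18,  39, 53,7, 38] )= [ - 18, - 8, 7, 38, 39,53]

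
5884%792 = 340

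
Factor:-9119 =-11^1*829^1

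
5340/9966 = 890/1661 =0.54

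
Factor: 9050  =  2^1*5^2*181^1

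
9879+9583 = 19462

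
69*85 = 5865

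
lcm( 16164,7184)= 64656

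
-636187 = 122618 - 758805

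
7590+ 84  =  7674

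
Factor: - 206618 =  - 2^1*17^1*59^1 * 103^1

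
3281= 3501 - 220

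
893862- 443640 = 450222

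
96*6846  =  657216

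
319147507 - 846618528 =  - 527471021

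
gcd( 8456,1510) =302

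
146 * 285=41610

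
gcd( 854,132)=2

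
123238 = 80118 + 43120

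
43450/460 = 4345/46 = 94.46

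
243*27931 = 6787233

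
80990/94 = 861 + 28/47 = 861.60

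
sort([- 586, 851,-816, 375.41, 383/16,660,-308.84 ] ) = [ - 816, - 586,-308.84,383/16,  375.41, 660,851]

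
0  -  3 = -3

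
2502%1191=120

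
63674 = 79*806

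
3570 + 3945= 7515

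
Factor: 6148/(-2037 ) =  - 2^2*3^ (-1) * 7^(-1 )*29^1*53^1*97^( - 1) 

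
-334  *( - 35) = 11690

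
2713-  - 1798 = 4511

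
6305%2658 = 989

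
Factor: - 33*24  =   - 2^3*3^2*11^1=-792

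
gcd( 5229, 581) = 581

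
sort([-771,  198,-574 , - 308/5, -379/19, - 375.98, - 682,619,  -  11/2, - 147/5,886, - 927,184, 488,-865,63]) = [ - 927,  -  865,-771, - 682,-574,-375.98, - 308/5  ,-147/5 ,-379/19, - 11/2,63, 184,198 , 488,619, 886]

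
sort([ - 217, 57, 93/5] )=[ - 217,93/5,57]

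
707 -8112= - 7405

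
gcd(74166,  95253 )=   3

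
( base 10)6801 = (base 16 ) 1a91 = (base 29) 82F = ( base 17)1691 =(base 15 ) 2036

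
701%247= 207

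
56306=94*599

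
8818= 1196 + 7622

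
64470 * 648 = 41776560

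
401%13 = 11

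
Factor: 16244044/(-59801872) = -4061011/14950468  =  -2^(-2) * 13^( - 1)*17^1 * 107^ ( - 1) * 2687^( - 1)  *  238883^1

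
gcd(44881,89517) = 1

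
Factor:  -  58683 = - 3^1*31^1*631^1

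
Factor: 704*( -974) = -2^7 * 11^1 * 487^1=- 685696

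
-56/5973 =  - 1+5917/5973  =  - 0.01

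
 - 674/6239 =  - 674/6239=- 0.11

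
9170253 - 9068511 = 101742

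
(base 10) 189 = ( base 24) 7l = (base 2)10111101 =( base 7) 360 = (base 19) 9i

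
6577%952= 865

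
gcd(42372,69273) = 9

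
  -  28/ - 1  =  28/1=28.00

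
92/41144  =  23/10286 = 0.00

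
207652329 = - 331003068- -538655397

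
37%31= 6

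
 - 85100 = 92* (-925)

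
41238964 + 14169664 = 55408628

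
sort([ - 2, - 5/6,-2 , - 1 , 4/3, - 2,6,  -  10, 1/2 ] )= [ - 10,  -  2, - 2, - 2, - 1,  -  5/6,1/2, 4/3, 6 ] 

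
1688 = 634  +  1054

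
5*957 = 4785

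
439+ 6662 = 7101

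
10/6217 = 10/6217 = 0.00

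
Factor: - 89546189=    - 89546189^1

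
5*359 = 1795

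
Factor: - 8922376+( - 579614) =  - 9501990 = - 2^1*3^1*5^1*23^1*47^1*293^1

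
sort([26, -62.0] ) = [ - 62.0,26]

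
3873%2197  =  1676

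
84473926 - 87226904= - 2752978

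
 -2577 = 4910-7487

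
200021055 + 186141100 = 386162155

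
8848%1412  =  376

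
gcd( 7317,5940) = 27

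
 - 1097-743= - 1840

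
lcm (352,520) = 22880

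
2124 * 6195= 13158180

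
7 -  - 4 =11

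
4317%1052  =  109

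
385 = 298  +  87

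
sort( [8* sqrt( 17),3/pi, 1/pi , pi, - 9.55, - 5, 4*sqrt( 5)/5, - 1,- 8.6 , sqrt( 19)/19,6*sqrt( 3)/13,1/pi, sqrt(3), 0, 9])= [ - 9.55, - 8.6, - 5,-1,  0, sqrt(19) /19, 1/pi , 1/pi, 6*sqrt( 3)/13,3/pi,sqrt(3 ), 4*sqrt( 5 )/5,pi, 9,8*sqrt( 17) ]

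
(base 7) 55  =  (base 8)50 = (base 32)18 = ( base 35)15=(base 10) 40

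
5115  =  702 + 4413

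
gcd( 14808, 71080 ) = 8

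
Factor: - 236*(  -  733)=2^2*59^1*733^1= 172988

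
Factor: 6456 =2^3*3^1*269^1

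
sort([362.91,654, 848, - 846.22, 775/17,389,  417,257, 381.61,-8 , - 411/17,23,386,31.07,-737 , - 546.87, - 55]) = [ - 846.22, - 737,  -  546.87, - 55, - 411/17,  -  8,23,  31.07,775/17, 257,362.91,  381.61, 386, 389,417, 654,848]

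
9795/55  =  178 + 1/11 = 178.09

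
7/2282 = 1/326 = 0.00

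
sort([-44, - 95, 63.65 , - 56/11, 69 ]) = [-95,-44,-56/11, 63.65, 69] 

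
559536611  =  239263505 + 320273106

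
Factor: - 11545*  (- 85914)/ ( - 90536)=-495938565/45268=- 2^(  -  2)*3^3* 5^1*37^1*43^1*2309^1*11317^(  -  1 ) 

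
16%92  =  16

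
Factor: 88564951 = 17^1 * 857^1*6079^1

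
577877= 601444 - 23567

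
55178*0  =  0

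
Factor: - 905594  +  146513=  - 759081 = - 3^1*89^1*2843^1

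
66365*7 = 464555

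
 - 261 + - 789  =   - 1050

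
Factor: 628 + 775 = 23^1*61^1= 1403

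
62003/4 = 62003/4 = 15500.75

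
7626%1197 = 444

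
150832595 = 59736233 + 91096362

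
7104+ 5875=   12979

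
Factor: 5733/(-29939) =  - 3^2*47^( - 1 ) = - 9/47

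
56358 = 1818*31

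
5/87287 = 5/87287 = 0.00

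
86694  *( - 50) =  - 4334700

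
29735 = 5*5947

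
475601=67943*7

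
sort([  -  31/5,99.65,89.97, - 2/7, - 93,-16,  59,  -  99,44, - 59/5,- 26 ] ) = [ -99,-93 ,-26, - 16,-59/5,  -  31/5,-2/7,44,59,89.97,99.65] 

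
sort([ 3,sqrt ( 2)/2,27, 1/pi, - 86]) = [  -  86 , 1/pi , sqrt(2) /2, 3, 27]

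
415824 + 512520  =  928344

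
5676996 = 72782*78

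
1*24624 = 24624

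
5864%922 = 332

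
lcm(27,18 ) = 54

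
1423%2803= 1423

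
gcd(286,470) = 2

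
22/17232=11/8616 =0.00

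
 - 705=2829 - 3534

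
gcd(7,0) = 7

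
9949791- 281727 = 9668064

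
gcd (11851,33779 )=1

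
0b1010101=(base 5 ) 320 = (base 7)151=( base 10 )85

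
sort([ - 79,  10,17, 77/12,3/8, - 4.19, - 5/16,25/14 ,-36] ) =[ - 79, - 36, - 4.19, - 5/16,3/8,25/14,77/12,10, 17 ]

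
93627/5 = 93627/5 = 18725.40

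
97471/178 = 547+105/178 = 547.59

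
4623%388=355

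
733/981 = 733/981 = 0.75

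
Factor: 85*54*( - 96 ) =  -2^6*3^4  *  5^1*17^1 = - 440640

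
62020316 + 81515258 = 143535574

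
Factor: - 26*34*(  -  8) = 7072 = 2^5*13^1*17^1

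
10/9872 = 5/4936 = 0.00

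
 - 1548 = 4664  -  6212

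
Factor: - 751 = -751^1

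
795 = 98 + 697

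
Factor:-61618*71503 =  - 2^1*30809^1*71503^1 = -4405871854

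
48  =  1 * 48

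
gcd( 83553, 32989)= 1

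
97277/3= 32425+2/3 = 32425.67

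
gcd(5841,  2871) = 99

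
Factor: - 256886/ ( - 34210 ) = 413/55 = 5^( - 1)*7^1*11^( - 1 )*59^1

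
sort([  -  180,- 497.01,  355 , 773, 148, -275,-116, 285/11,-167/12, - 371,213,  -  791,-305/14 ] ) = [-791, - 497.01,-371,- 275, - 180, - 116, - 305/14, -167/12, 285/11, 148, 213, 355,773 ] 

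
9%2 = 1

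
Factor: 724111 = 724111^1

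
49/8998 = 49/8998 = 0.01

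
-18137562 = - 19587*926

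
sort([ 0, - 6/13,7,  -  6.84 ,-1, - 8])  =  [- 8,-6.84, -1,-6/13, 0, 7]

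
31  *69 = 2139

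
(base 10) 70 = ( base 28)2E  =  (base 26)2I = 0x46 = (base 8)106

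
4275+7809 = 12084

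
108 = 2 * 54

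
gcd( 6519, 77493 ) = 3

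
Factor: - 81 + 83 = 2 =2^1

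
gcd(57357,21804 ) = 3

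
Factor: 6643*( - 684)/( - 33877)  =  239148/1783  =  2^2*3^2*7^1*13^1*73^1*1783^( - 1) 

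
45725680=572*79940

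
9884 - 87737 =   -  77853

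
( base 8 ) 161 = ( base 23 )4L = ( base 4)1301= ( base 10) 113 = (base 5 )423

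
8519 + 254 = 8773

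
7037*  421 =2962577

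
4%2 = 0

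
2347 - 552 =1795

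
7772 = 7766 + 6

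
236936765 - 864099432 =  - 627162667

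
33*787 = 25971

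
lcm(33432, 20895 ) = 167160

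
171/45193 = 171/45193 = 0.00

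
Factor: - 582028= - 2^2 *227^1*641^1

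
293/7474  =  293/7474= 0.04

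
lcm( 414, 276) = 828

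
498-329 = 169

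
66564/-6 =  - 11094/1 = - 11094.00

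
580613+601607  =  1182220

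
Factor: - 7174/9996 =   -  2^( - 1 )* 3^( - 1)*7^( - 2 )*211^1=- 211/294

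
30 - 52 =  - 22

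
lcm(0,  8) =0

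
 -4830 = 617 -5447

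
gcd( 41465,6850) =5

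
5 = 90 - 85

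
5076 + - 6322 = -1246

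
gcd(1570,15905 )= 5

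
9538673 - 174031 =9364642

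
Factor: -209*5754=- 2^1*3^1* 7^1*11^1  *19^1*137^1=-1202586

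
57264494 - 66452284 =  - 9187790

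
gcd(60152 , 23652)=292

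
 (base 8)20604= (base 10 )8580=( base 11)64A0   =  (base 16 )2184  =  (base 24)ELC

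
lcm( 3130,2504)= 12520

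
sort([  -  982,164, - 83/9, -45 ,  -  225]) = [ - 982,-225, - 45,  -  83/9, 164] 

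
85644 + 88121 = 173765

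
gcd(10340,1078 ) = 22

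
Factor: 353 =353^1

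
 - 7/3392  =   - 1+3385/3392   =  - 0.00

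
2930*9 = 26370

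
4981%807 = 139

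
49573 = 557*89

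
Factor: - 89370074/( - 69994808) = 44685037/34997404=2^( - 2)*13^( - 1 ) * 163^( - 1 )*4129^ ( - 1 )*44685037^1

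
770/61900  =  77/6190 = 0.01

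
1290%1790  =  1290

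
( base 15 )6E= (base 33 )35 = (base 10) 104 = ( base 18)5e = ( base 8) 150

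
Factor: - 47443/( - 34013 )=7^(  -  1)*11^1*19^1*43^( -1 )*113^(-1)*227^1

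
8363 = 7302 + 1061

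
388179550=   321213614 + 66965936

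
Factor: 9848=2^3*1231^1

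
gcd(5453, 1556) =1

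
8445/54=2815/18 = 156.39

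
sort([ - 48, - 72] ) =[ - 72, - 48 ]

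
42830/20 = 4283/2  =  2141.50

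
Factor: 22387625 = 5^3*13^1*23^1* 599^1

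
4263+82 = 4345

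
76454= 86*889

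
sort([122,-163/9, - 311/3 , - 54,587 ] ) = [ - 311/3, - 54, - 163/9,122,  587]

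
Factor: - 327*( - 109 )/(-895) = - 35643/895 = - 3^1*5^( - 1)*109^2*179^( - 1) 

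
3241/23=3241/23 = 140.91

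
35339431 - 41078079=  - 5738648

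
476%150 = 26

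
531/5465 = 531/5465 = 0.10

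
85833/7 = 12261+6/7 = 12261.86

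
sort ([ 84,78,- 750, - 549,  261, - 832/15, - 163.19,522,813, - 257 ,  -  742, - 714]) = [  -  750, - 742, -714,-549, - 257, - 163.19 , - 832/15, 78,84, 261,522,813]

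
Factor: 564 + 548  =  1112 = 2^3*139^1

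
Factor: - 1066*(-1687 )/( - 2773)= - 2^1 *7^1*13^1 * 41^1*47^ ( -1 ) * 59^( - 1)*241^1=-  1798342/2773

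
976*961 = 937936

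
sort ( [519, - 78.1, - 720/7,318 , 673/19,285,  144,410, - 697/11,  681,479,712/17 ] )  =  [ - 720/7, - 78.1, - 697/11 , 673/19,712/17,144, 285,318,410,  479, 519,  681]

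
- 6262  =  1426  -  7688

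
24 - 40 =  -16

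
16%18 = 16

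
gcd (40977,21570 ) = 3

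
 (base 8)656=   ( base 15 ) 1da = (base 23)ig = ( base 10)430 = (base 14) 22A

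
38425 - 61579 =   -  23154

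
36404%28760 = 7644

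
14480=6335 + 8145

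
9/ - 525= - 1+ 172/175 = - 0.02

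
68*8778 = 596904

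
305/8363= 305/8363   =  0.04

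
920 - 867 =53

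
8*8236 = 65888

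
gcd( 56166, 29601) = 759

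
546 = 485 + 61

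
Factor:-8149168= - 2^4*151^1* 3373^1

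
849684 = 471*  1804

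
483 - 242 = 241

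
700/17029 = 700/17029 = 0.04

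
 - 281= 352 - 633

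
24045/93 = 8015/31 = 258.55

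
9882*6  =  59292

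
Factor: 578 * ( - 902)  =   - 2^2*11^1 * 17^2*41^1 = - 521356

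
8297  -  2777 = 5520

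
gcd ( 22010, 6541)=31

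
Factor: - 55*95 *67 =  - 5^2*11^1 * 19^1*67^1= - 350075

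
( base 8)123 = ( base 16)53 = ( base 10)83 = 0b1010011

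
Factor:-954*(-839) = 800406= 2^1*3^2*53^1*839^1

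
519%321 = 198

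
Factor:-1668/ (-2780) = 3/5 = 3^1*5^( - 1 ) 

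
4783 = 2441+2342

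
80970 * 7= 566790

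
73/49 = 1  +  24/49=   1.49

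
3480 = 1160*3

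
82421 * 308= 25385668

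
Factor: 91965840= 2^4 * 3^1 *5^1 * 31^1  *47^1 * 263^1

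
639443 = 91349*7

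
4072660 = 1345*3028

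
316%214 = 102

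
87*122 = 10614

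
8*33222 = 265776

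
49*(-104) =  - 5096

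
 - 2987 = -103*29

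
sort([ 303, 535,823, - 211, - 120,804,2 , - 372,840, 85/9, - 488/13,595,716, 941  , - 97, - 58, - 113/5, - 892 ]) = [ - 892, - 372, - 211, - 120, - 97, - 58, - 488/13, - 113/5,2,85/9,303, 535, 595, 716, 804, 823,840,941] 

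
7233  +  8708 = 15941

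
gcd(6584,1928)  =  8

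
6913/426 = 6913/426 = 16.23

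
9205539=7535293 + 1670246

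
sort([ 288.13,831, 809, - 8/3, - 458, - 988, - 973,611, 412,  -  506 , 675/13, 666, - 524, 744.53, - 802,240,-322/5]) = [ - 988,  -  973, - 802 , - 524,-506, - 458, - 322/5,-8/3, 675/13, 240, 288.13 , 412, 611, 666 , 744.53 , 809 , 831 ] 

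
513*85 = 43605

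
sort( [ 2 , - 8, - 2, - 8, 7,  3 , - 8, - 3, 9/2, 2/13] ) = [ - 8, - 8, - 8, - 3, - 2,2/13, 2,3,9/2, 7 ]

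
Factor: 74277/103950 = 393/550 = 2^( - 1)*3^1*5^(-2 )*11^( - 1)*131^1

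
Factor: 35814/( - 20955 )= - 2^1*5^( - 1)*11^(-1 ) * 47^1=-94/55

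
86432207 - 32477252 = 53954955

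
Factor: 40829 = 40829^1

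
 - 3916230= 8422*( - 465 ) 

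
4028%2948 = 1080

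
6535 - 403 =6132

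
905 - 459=446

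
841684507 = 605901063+235783444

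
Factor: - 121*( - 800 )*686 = 2^6*5^2*7^3 *11^2 = 66404800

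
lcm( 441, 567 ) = 3969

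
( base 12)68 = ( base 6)212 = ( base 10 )80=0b1010000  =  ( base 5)310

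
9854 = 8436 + 1418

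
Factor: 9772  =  2^2*7^1 * 349^1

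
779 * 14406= 11222274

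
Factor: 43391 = 43391^1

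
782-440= 342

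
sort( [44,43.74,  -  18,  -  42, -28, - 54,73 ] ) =[ - 54, - 42, - 28, -18,43.74, 44,73 ]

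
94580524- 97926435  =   - 3345911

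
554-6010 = -5456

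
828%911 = 828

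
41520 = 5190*8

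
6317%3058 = 201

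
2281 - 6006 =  - 3725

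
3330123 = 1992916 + 1337207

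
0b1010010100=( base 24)13c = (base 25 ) 11A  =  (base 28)NG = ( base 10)660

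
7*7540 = 52780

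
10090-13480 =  - 3390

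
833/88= 9 + 41/88=9.47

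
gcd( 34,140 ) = 2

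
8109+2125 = 10234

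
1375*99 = 136125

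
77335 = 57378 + 19957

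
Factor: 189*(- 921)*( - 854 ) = 2^1*3^4*7^2*61^1*307^1 = 148654926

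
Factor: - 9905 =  - 5^1*7^1*283^1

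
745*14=10430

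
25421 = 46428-21007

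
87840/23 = 87840/23 = 3819.13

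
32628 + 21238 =53866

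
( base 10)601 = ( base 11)4a7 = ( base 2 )1001011001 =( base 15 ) 2a1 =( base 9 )737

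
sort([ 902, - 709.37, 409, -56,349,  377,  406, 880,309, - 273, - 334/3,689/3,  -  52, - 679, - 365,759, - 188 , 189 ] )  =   [ - 709.37, - 679,-365, - 273, - 188, - 334/3 , - 56, - 52, 189,689/3,309, 349, 377,406,409,759,880,902] 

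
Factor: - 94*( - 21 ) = 2^1* 3^1 * 7^1 * 47^1 = 1974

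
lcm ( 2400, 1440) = 7200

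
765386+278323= 1043709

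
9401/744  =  9401/744=12.64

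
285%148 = 137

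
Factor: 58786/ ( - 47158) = -7^1*13^1*73^( - 1 ) = -  91/73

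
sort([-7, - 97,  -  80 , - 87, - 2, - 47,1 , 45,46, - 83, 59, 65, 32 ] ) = [ - 97,  -  87, - 83,-80, - 47,-7,  -  2, 1, 32, 45, 46,59, 65 ] 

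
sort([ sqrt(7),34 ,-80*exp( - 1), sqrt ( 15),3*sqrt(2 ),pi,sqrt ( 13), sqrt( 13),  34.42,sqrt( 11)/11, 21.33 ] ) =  [ - 80 *exp( - 1),sqrt( 11)/11,sqrt(7), pi, sqrt(13), sqrt (13),sqrt(15) , 3*sqrt(2) , 21.33,34,34.42]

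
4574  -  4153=421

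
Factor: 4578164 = 2^2*19^1*59^1*1021^1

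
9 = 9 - 0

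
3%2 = 1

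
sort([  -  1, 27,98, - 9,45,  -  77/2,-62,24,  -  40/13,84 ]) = [ - 62 ,-77/2,-9, -40/13, -1,24, 27, 45  ,  84,98 ] 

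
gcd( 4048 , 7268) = 92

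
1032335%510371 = 11593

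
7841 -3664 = 4177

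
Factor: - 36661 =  - 61^1 * 601^1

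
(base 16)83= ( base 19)6h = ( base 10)131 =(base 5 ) 1011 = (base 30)4b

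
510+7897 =8407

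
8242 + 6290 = 14532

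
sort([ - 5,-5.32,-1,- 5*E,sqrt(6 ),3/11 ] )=[ - 5*E, - 5.32, - 5,-1, 3/11, sqrt(6)]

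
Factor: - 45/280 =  - 9/56 = - 2^( - 3)*3^2*7^( - 1)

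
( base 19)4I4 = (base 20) 49A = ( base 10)1790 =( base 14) 91C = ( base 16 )6FE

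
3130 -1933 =1197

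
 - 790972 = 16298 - 807270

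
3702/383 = 3702/383= 9.67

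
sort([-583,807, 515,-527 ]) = [-583, - 527,515, 807] 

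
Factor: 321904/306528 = 2^( - 1 )*3^( - 1)  *  11^1*59^1 *103^( - 1) = 649/618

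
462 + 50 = 512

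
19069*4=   76276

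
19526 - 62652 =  - 43126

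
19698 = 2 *9849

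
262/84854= 131/42427 = 0.00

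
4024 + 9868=13892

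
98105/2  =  98105/2=49052.50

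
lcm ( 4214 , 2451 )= 240198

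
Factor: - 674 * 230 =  - 155020=- 2^2*5^1 * 23^1 * 337^1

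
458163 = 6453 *71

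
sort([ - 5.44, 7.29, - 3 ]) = [-5.44 ,  -  3 , 7.29 ]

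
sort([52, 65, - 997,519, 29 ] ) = [ - 997,29,52, 65,519 ]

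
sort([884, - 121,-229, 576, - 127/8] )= [ - 229, - 121, - 127/8 , 576,884] 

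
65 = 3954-3889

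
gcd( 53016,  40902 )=6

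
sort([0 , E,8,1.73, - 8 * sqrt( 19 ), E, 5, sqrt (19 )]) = [ - 8*sqrt( 19),0, 1.73, E , E,  sqrt(19 ),  5 , 8] 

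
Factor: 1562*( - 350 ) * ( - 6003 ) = 3281840100 = 2^2*3^2*5^2*7^1*11^1*23^1 * 29^1 * 71^1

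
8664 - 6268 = 2396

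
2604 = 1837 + 767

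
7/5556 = 7/5556 = 0.00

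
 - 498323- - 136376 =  - 361947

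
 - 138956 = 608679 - 747635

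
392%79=76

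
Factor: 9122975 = 5^2*364919^1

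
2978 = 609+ 2369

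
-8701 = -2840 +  - 5861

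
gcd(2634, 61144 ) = 2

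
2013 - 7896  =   - 5883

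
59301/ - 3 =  - 19767+0/1=-19767.00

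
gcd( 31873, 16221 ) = 1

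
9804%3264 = 12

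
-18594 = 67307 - 85901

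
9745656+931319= 10676975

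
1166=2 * 583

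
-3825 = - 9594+5769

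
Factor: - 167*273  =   - 3^1*7^1*13^1*167^1 = - 45591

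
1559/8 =1559/8 = 194.88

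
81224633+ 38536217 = 119760850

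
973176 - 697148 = 276028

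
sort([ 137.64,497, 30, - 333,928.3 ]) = [ - 333,30,  137.64 , 497, 928.3 ] 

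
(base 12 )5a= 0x46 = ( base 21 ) 37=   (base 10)70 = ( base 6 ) 154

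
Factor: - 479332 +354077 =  - 5^1*13^1 * 41^1*47^1 = - 125255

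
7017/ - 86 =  - 82 + 35/86 = -  81.59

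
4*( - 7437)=  -  29748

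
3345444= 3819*876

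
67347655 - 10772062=56575593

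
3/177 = 1/59 = 0.02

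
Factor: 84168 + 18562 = 2^1*5^1*10273^1 = 102730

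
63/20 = 3+ 3/20 = 3.15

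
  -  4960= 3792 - 8752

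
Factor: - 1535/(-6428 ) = 2^( - 2) * 5^1*307^1 * 1607^(-1 )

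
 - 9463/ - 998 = 9463/998 = 9.48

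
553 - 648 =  - 95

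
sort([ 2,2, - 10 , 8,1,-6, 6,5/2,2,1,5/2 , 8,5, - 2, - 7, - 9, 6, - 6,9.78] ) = [ - 10, - 9, - 7, - 6, - 6, - 2,1,1,2,2,  2,5/2,5/2,5, 6  ,  6,8,8,9.78]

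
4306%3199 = 1107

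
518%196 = 126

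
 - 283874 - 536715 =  - 820589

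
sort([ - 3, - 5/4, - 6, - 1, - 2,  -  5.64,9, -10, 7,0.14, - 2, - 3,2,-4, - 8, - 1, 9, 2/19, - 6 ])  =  [ - 10 , - 8 , - 6, -6,-5.64, - 4, - 3,-3, - 2, - 2, - 5/4, - 1, - 1,2/19,0.14,2, 7,  9,  9 ]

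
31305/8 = 3913 + 1/8 = 3913.12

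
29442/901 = 32 + 610/901 = 32.68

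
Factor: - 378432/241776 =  - 36/23 = - 2^2*3^2*23^( - 1)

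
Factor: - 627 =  - 3^1*11^1*19^1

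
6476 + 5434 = 11910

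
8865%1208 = 409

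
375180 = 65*5772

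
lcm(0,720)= 0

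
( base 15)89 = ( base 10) 129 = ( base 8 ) 201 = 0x81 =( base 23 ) 5e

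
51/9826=3/578 = 0.01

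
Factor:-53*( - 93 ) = 3^1*31^1* 53^1 = 4929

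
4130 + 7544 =11674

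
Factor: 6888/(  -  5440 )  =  -2^(-3 )*3^1*5^( - 1 )*7^1 * 17^(-1)*41^1 = - 861/680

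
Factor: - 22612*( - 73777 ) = 1668245524 =2^2*11^1*19^1*353^1*5653^1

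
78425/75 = 3137/3 = 1045.67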